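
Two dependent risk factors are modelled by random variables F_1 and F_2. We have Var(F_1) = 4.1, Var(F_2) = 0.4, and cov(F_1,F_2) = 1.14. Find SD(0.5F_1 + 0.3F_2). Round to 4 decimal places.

1.1845

Var(0.5F_1 + 0.3F_2) = (0.5)²·Var(F_1) + (0.3)²·Var(F_2) + 2·(0.5)·(0.3)·cov(F_1,F_2)
= 0.25·4.1 + 0.09·0.4 + 0.3·1.14 = 1.403
SD(0.5F_1 + 0.3F_2) = √1.403 ≈ 1.1845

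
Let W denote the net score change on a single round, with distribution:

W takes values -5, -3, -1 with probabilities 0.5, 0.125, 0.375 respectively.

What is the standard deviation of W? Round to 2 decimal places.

E[W] = (-5)(0.5) + (-3)(0.125) + (-1)(0.375) = -3.25
E[W²] = (-5)²(0.5) + (-3)²(0.125) + (-1)²(0.375) = 14
var(W) = E[W²] − (E[W])² = 14 − (-3.25)² = 3.4375
σ(W) = √3.4375 ≈ 1.85

1.85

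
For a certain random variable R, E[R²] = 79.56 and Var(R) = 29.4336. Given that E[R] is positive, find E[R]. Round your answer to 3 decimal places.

(E[R])² = E[R²] − Var(R) = 79.56 − 29.4336 = 50.1264
E[R] = √50.1264 = 7.08

7.080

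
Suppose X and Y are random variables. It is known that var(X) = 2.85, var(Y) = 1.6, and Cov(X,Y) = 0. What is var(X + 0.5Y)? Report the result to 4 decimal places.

3.2500

var(X + 0.5Y) = (1)²·var(X) + (0.5)²·var(Y) + 2·(1)·(0.5)·Cov(X,Y)
= 1·2.85 + 0.25·1.6 + 1·0 = 3.25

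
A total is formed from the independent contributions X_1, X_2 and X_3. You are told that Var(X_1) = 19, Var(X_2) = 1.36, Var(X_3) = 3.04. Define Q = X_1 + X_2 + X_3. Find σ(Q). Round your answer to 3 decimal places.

4.837

By independence, Var(Q) = (1)²Var(X_1) + (1)²Var(X_2) + (1)²Var(X_3)
= (1)²·19 + (1)²·1.36 + (1)²·3.04 = 23.4
σ(Q) = √23.4 ≈ 4.837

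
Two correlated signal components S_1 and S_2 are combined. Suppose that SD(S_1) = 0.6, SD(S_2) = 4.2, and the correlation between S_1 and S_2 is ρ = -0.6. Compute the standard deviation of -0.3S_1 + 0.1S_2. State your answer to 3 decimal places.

0.547

Var(S_1) = (0.6)² = 0.36;  Var(S_2) = (4.2)² = 17.64
cov(S_1,S_2) = ρ·SD(S_1)·SD(S_2) = -0.6·0.6·4.2 = -1.512
Var(-0.3S_1 + 0.1S_2) = (-0.3)²·Var(S_1) + (0.1)²·Var(S_2) + 2·(-0.3)·(0.1)·cov(S_1,S_2)
= 0.09·0.36 + 0.01·17.64 + -0.06·-1.512 = 0.29952
SD(-0.3S_1 + 0.1S_2) = √0.29952 ≈ 0.547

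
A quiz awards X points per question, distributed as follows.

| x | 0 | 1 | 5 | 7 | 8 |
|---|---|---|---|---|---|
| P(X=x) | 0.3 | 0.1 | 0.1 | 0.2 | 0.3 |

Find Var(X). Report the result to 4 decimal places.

12.2400

E[X] = (0)(0.3) + (1)(0.1) + (5)(0.1) + (7)(0.2) + (8)(0.3) = 4.4
E[X²] = (0)²(0.3) + (1)²(0.1) + (5)²(0.1) + (7)²(0.2) + (8)²(0.3) = 31.6
Var(X) = E[X²] − (E[X])² = 31.6 − (4.4)² = 12.24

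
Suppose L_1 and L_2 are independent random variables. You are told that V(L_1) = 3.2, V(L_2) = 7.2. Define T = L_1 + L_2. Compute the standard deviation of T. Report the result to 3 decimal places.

3.225

By independence, V(T) = (1)²V(L_1) + (1)²V(L_2)
= (1)²·3.2 + (1)²·7.2 = 10.4
σ(T) = √10.4 ≈ 3.225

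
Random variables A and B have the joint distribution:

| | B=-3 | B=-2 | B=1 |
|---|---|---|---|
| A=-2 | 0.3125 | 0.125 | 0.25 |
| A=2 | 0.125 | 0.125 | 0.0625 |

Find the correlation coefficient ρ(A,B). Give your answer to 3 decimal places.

E[A] = -0.75,  E[B] = -1.5
E[AB] = 0.75
Cov(A,B) = E[AB] − E[A]E[B] = 0.75 − (-0.75)(-1.5) = -0.375
var(A) = 3.4375,  var(B) = 3
ρ = -0.375 / √(3.4375·3) ≈ -0.117

-0.117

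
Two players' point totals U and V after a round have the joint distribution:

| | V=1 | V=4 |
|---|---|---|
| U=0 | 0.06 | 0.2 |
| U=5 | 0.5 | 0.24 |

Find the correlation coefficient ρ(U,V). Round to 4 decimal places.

E[U] = 3.7,  E[V] = 2.32
E[UV] = 7.3
cov(U,V) = E[UV] − E[U]E[V] = 7.3 − (3.7)(2.32) = -1.284
Var(U) = 4.81,  Var(V) = 2.2176
ρ = -1.284 / √(4.81·2.2176) ≈ -0.3931

-0.3931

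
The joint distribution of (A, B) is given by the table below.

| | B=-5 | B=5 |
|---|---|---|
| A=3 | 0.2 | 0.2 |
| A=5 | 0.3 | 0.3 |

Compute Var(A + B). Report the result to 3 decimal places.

E[A] = 4.2,  E[B] = 0,  E[AB] = 0
Var(A) = 18.6 − (4.2)² = 0.96;  Var(B) = 25 − (0)² = 25
cov(A,B) = 0 − (4.2)(0) = 0
Var(A + B) = (1)²·0.96 + (1)²·25 + 2·(1)·(1)·0 = 25.96

25.960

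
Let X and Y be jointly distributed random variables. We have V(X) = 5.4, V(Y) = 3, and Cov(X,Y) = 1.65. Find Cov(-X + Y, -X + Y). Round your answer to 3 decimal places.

Cov(-X + Y, -X + Y) = (-1)(-1)V(X) + (1)(1)V(Y) + [(-1)(1) + (1)(-1)]Cov(X,Y)
= 1·5.4 + 1·3 + -2·1.65 = 5.1

5.100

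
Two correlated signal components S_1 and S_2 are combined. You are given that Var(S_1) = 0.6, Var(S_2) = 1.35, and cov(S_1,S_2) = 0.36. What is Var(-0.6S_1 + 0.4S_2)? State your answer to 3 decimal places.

0.259

Var(-0.6S_1 + 0.4S_2) = (-0.6)²·Var(S_1) + (0.4)²·Var(S_2) + 2·(-0.6)·(0.4)·cov(S_1,S_2)
= 0.36·0.6 + 0.16·1.35 + -0.48·0.36 = 0.2592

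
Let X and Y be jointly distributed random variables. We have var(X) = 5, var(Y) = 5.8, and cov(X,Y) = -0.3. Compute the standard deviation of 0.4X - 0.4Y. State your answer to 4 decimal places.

var(0.4X - 0.4Y) = (0.4)²·var(X) + (-0.4)²·var(Y) + 2·(0.4)·(-0.4)·cov(X,Y)
= 0.16·5 + 0.16·5.8 + -0.32·-0.3 = 1.824
SD(0.4X - 0.4Y) = √1.824 ≈ 1.3506

1.3506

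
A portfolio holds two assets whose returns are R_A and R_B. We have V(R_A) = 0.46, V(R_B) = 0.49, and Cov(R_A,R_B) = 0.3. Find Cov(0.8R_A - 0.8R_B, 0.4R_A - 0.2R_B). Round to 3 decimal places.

0.082

Cov(0.8R_A - 0.8R_B, 0.4R_A - 0.2R_B) = (0.8)(0.4)V(R_A) + (-0.8)(-0.2)V(R_B) + [(0.8)(-0.2) + (-0.8)(0.4)]Cov(R_A,R_B)
= 0.32·0.46 + 0.16·0.49 + -0.48·0.3 = 0.0816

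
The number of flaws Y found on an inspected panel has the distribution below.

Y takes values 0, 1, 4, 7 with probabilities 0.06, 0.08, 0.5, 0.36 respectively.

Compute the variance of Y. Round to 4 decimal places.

E[Y] = (0)(0.06) + (1)(0.08) + (4)(0.5) + (7)(0.36) = 4.6
E[Y²] = (0)²(0.06) + (1)²(0.08) + (4)²(0.5) + (7)²(0.36) = 25.72
Var(Y) = E[Y²] − (E[Y])² = 25.72 − (4.6)² = 4.56

4.5600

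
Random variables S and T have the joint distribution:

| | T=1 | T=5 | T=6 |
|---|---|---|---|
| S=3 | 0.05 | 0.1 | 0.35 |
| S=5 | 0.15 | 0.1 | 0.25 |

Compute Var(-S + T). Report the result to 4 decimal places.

5.7600

E[S] = 4,  E[T] = 4.8,  E[ST] = 18.7
Var(S) = 17 − (4)² = 1;  Var(T) = 26.8 − (4.8)² = 3.76
Cov(S,T) = 18.7 − (4)(4.8) = -0.5
Var(-S + T) = (-1)²·1 + (1)²·3.76 + 2·(-1)·(1)·-0.5 = 5.76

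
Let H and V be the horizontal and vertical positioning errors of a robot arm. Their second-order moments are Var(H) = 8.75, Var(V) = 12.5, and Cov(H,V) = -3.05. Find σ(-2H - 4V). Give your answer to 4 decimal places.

Var(-2H - 4V) = (-2)²·Var(H) + (-4)²·Var(V) + 2·(-2)·(-4)·Cov(H,V)
= 4·8.75 + 16·12.5 + 16·-3.05 = 186.2
σ(-2H - 4V) = √186.2 ≈ 13.6455

13.6455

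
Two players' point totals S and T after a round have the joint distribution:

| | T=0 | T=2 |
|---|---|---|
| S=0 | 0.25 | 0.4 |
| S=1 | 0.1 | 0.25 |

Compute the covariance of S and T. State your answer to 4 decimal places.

E[S] = 0.35,  E[T] = 1.3
E[ST] = 0.5
Cov(S,T) = E[ST] − E[S]E[T] = 0.5 − (0.35)(1.3) = 0.045

0.0450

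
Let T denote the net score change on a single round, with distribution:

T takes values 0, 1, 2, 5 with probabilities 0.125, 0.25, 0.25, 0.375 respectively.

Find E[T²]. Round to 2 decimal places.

E[T²] = (0)²(0.125) + (1)²(0.25) + (2)²(0.25) + (5)²(0.375) = 10.625

10.63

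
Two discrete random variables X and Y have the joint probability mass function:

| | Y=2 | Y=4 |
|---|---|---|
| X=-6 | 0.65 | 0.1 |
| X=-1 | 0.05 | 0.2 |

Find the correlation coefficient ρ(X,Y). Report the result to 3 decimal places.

0.630

E[X] = -4.75,  E[Y] = 2.6
E[XY] = -11.1
Cov(X,Y) = E[XY] − E[X]E[Y] = -11.1 − (-4.75)(2.6) = 1.25
var(X) = 4.6875,  var(Y) = 0.84
ρ = 1.25 / √(4.6875·0.84) ≈ 0.630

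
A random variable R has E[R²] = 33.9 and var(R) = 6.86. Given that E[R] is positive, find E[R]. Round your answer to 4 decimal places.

(E[R])² = E[R²] − var(R) = 33.9 − 6.86 = 27.04
E[R] = √27.04 = 5.2

5.2000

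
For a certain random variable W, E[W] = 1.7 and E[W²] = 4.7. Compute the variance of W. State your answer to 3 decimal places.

var(W) = 4.7 − (1.7)² = 1.81

1.810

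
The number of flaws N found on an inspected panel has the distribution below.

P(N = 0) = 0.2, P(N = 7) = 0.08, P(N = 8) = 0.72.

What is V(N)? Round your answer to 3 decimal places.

10.058

E[N] = (0)(0.2) + (7)(0.08) + (8)(0.72) = 6.32
E[N²] = (0)²(0.2) + (7)²(0.08) + (8)²(0.72) = 50
V(N) = E[N²] − (E[N])² = 50 − (6.32)² = 10.0576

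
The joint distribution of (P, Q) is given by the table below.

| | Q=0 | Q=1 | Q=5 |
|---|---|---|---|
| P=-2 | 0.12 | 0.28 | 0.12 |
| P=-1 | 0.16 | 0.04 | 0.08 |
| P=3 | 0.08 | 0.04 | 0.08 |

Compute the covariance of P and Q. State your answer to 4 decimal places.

0.3872

E[P] = -0.72,  E[Q] = 1.76
E[PQ] = -0.88
cov(P,Q) = E[PQ] − E[P]E[Q] = -0.88 − (-0.72)(1.76) = 0.3872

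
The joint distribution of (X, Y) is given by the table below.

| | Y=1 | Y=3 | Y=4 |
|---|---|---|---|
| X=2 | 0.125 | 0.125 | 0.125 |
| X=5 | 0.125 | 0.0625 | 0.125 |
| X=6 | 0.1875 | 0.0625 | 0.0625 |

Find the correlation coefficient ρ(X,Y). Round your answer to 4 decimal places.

-0.1716

E[X] = 4.1875,  E[Y] = 2.4375
E[XY] = 9.8125
Cov(X,Y) = E[XY] − E[X]E[Y] = 9.8125 − (4.1875)(2.4375) = -0.39453125
var(X) = 3.02734375,  var(Y) = 1.74609375
ρ = -0.39453125 / √(3.02734375·1.74609375) ≈ -0.1716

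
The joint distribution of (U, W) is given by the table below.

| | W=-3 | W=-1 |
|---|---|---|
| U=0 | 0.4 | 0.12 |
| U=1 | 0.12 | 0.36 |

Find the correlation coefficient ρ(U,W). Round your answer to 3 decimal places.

E[U] = 0.48,  E[W] = -2.04
E[UW] = -0.72
Cov(U,W) = E[UW] − E[U]E[W] = -0.72 − (0.48)(-2.04) = 0.2592
Var(U) = 0.2496,  Var(W) = 0.9984
ρ = 0.2592 / √(0.2496·0.9984) ≈ 0.519

0.519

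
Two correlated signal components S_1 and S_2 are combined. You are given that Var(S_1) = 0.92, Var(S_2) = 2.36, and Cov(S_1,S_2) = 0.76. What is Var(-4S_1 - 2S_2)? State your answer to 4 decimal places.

36.3200

Var(-4S_1 - 2S_2) = (-4)²·Var(S_1) + (-2)²·Var(S_2) + 2·(-4)·(-2)·Cov(S_1,S_2)
= 16·0.92 + 4·2.36 + 16·0.76 = 36.32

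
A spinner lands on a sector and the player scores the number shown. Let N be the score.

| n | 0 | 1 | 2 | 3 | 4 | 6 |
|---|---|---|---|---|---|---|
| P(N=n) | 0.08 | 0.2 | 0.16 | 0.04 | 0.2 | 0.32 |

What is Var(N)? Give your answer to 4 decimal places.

E[N] = (0)(0.08) + (1)(0.2) + (2)(0.16) + (3)(0.04) + (4)(0.2) + (6)(0.32) = 3.36
E[N²] = (0)²(0.08) + (1)²(0.2) + (2)²(0.16) + (3)²(0.04) + (4)²(0.2) + (6)²(0.32) = 15.92
Var(N) = E[N²] − (E[N])² = 15.92 − (3.36)² = 4.6304

4.6304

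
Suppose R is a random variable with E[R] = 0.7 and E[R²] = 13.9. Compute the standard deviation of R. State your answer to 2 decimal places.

var(R) = 13.9 − (0.7)² = 13.41
SD(R) = √13.41 ≈ 3.66

3.66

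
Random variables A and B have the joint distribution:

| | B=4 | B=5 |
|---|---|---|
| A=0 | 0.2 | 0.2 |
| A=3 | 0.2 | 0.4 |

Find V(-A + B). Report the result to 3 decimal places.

2.160

E[A] = 1.8,  E[B] = 4.6,  E[AB] = 8.4
V(A) = 5.4 − (1.8)² = 2.16;  V(B) = 21.4 − (4.6)² = 0.24
Cov(A,B) = 8.4 − (1.8)(4.6) = 0.12
V(-A + B) = (-1)²·2.16 + (1)²·0.24 + 2·(-1)·(1)·0.12 = 2.16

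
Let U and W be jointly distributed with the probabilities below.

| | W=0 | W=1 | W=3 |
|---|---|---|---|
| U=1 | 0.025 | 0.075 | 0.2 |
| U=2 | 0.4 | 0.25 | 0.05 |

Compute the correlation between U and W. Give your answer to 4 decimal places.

-0.6457

E[U] = 1.7,  E[W] = 1.075
E[UW] = 1.475
Cov(U,W) = E[UW] − E[U]E[W] = 1.475 − (1.7)(1.075) = -0.3525
Var(U) = 0.21,  Var(W) = 1.419375
ρ = -0.3525 / √(0.21·1.419375) ≈ -0.6457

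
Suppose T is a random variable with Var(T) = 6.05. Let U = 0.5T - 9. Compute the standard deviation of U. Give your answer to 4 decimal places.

Var(0.5T - 9) = (0.5)²·6.05 = 1.5125
SD(U) = √1.5125 ≈ 1.2298

1.2298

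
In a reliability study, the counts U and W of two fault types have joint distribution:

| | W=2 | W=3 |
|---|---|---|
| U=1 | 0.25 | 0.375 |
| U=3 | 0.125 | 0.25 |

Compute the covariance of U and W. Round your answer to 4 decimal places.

E[U] = 1.75,  E[W] = 2.625
E[UW] = 4.625
Cov(U,W) = E[UW] − E[U]E[W] = 4.625 − (1.75)(2.625) = 0.03125

0.0313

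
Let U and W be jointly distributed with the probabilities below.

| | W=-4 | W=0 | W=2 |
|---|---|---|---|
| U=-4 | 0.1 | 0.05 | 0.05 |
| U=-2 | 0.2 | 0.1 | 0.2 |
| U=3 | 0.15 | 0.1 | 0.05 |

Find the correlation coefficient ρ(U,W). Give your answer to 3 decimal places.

-0.083

E[U] = -0.9,  E[W] = -1.2
E[UW] = 0.5
cov(U,W) = E[UW] − E[U]E[W] = 0.5 − (-0.9)(-1.2) = -0.58
var(U) = 7.09,  var(W) = 6.96
ρ = -0.58 / √(7.09·6.96) ≈ -0.083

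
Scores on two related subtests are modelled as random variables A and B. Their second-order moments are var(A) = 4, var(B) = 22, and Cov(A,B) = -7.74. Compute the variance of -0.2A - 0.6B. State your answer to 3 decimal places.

var(-0.2A - 0.6B) = (-0.2)²·var(A) + (-0.6)²·var(B) + 2·(-0.2)·(-0.6)·Cov(A,B)
= 0.04·4 + 0.36·22 + 0.24·-7.74 = 6.2224

6.222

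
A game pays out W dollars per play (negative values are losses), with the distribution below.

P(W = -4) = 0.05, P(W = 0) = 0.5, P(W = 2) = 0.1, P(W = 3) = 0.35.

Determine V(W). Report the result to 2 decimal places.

3.25

E[W] = (-4)(0.05) + (0)(0.5) + (2)(0.1) + (3)(0.35) = 1.05
E[W²] = (-4)²(0.05) + (0)²(0.5) + (2)²(0.1) + (3)²(0.35) = 4.35
V(W) = E[W²] − (E[W])² = 4.35 − (1.05)² = 3.2475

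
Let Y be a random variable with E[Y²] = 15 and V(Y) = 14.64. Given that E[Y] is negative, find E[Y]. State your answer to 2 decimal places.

(E[Y])² = E[Y²] − V(Y) = 15 − 14.64 = 0.36
E[Y] = −√0.36 = -0.6

-0.60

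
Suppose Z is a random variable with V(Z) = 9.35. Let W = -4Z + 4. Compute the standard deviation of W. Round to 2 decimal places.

V(-4Z + 4) = (-4)²·9.35 = 149.6
SD(W) = √149.6 ≈ 12.23

12.23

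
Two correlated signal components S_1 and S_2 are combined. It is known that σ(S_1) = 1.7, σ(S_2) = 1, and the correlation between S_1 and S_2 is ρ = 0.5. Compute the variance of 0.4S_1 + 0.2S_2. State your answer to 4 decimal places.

0.6384

Var(S_1) = (1.7)² = 2.89;  Var(S_2) = (1)² = 1
cov(S_1,S_2) = ρ·σ(S_1)·σ(S_2) = 0.5·1.7·1 = 0.85
Var(0.4S_1 + 0.2S_2) = (0.4)²·Var(S_1) + (0.2)²·Var(S_2) + 2·(0.4)·(0.2)·cov(S_1,S_2)
= 0.16·2.89 + 0.04·1 + 0.16·0.85 = 0.6384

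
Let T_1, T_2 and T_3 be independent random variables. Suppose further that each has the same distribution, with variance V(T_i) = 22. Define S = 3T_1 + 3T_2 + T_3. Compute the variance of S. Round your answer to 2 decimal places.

By independence, V(S) = (3)²V(T_1) + (3)²V(T_2) + (1)²V(T_3)
= (3)²·22 + (3)²·22 + (1)²·22 = 418

418.00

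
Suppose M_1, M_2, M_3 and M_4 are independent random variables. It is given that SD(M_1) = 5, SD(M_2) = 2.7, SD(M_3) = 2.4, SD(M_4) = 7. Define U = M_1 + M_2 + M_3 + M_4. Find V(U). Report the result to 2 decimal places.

V(M_1) = 25, V(M_2) = 7.29, V(M_3) = 5.76, V(M_4) = 49
By independence, V(U) = (1)²V(M_1) + (1)²V(M_2) + (1)²V(M_3) + (1)²V(M_4)
= (1)²·25 + (1)²·7.29 + (1)²·5.76 + (1)²·49 = 87.05

87.05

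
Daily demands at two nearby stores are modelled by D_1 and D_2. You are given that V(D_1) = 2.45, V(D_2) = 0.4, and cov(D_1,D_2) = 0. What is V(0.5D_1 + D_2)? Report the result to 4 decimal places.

1.0125

V(0.5D_1 + D_2) = (0.5)²·V(D_1) + (1)²·V(D_2) + 2·(0.5)·(1)·cov(D_1,D_2)
= 0.25·2.45 + 1·0.4 + 1·0 = 1.0125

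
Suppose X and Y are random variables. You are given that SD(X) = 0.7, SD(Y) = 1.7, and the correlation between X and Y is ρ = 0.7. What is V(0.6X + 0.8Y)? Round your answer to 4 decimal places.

2.8257

V(X) = (0.7)² = 0.49;  V(Y) = (1.7)² = 2.89
Cov(X,Y) = ρ·SD(X)·SD(Y) = 0.7·0.7·1.7 = 0.833
V(0.6X + 0.8Y) = (0.6)²·V(X) + (0.8)²·V(Y) + 2·(0.6)·(0.8)·Cov(X,Y)
= 0.36·0.49 + 0.64·2.89 + 0.96·0.833 = 2.82568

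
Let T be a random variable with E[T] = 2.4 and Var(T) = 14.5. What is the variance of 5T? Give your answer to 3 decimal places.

Var(5T) = (5)²·Var(T) = 25·14.5 = 362.5

362.500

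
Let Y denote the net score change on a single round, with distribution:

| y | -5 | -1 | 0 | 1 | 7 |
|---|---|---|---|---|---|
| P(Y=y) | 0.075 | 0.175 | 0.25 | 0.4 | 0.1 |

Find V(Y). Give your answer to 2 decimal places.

7.05

E[Y] = (-5)(0.075) + (-1)(0.175) + (0)(0.25) + (1)(0.4) + (7)(0.1) = 0.55
E[Y²] = (-5)²(0.075) + (-1)²(0.175) + (0)²(0.25) + (1)²(0.4) + (7)²(0.1) = 7.35
V(Y) = E[Y²] − (E[Y])² = 7.35 − (0.55)² = 7.0475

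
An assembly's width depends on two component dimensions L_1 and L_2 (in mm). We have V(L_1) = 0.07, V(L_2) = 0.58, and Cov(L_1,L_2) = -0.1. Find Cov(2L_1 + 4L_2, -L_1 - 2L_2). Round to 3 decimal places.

-3.980

Cov(2L_1 + 4L_2, -L_1 - 2L_2) = (2)(-1)V(L_1) + (4)(-2)V(L_2) + [(2)(-2) + (4)(-1)]Cov(L_1,L_2)
= -2·0.07 + -8·0.58 + -8·-0.1 = -3.98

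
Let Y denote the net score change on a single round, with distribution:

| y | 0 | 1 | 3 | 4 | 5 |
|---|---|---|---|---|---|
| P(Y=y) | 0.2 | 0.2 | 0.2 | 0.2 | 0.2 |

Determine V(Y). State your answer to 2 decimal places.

E[Y] = (0)(0.2) + (1)(0.2) + (3)(0.2) + (4)(0.2) + (5)(0.2) = 2.6
E[Y²] = (0)²(0.2) + (1)²(0.2) + (3)²(0.2) + (4)²(0.2) + (5)²(0.2) = 10.2
V(Y) = E[Y²] − (E[Y])² = 10.2 − (2.6)² = 3.44

3.44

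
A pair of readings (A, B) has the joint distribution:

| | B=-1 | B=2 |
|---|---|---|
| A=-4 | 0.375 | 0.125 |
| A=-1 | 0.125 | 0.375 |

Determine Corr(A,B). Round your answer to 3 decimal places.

E[A] = -2.5,  E[B] = 0.5
E[AB] = -0.125
Cov(A,B) = E[AB] − E[A]E[B] = -0.125 − (-2.5)(0.5) = 1.125
Var(A) = 2.25,  Var(B) = 2.25
ρ = 1.125 / √(2.25·2.25) ≈ 0.500

0.500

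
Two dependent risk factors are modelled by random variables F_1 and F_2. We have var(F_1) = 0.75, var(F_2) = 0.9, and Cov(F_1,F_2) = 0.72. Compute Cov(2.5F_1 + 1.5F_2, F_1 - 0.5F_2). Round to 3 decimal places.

Cov(2.5F_1 + 1.5F_2, F_1 - 0.5F_2) = (2.5)(1)var(F_1) + (1.5)(-0.5)var(F_2) + [(2.5)(-0.5) + (1.5)(1)]Cov(F_1,F_2)
= 2.5·0.75 + -0.75·0.9 + 0.25·0.72 = 1.38

1.380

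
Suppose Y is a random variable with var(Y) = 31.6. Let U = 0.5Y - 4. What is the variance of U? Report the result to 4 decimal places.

var(0.5Y - 4) = (0.5)²·var(Y) = 0.25·31.6 = 7.9

7.9000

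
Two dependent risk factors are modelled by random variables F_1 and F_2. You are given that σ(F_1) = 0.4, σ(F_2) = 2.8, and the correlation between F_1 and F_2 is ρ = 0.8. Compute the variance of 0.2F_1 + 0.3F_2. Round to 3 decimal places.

0.820

Var(F_1) = (0.4)² = 0.16;  Var(F_2) = (2.8)² = 7.84
Cov(F_1,F_2) = ρ·σ(F_1)·σ(F_2) = 0.8·0.4·2.8 = 0.896
Var(0.2F_1 + 0.3F_2) = (0.2)²·Var(F_1) + (0.3)²·Var(F_2) + 2·(0.2)·(0.3)·Cov(F_1,F_2)
= 0.04·0.16 + 0.09·7.84 + 0.12·0.896 = 0.81952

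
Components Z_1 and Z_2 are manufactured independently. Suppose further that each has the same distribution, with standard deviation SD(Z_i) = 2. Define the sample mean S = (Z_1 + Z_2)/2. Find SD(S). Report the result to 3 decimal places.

1.414

Var(Z_i) = (2)² = 4
By independence, Var(S) = (0.5)²Var(Z_1) + (0.5)²Var(Z_2)
= (0.5)²·4 + (0.5)²·4 = 2
SD(S) = √2 ≈ 1.414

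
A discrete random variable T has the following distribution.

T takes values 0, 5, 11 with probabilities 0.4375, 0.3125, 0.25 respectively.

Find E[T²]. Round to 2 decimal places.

38.06

E[T²] = (0)²(0.4375) + (5)²(0.3125) + (11)²(0.25) = 38.0625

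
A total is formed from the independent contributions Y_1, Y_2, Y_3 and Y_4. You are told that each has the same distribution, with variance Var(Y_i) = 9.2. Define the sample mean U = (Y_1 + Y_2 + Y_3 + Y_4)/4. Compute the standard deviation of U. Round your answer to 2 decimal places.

By independence, Var(U) = (0.25)²Var(Y_1) + (0.25)²Var(Y_2) + (0.25)²Var(Y_3) + (0.25)²Var(Y_4)
= (0.25)²·9.2 + (0.25)²·9.2 + (0.25)²·9.2 + (0.25)²·9.2 = 2.3
SD(U) = √2.3 ≈ 1.52

1.52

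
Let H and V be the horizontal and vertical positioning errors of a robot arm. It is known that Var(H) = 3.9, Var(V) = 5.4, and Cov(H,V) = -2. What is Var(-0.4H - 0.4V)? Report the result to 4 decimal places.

Var(-0.4H - 0.4V) = (-0.4)²·Var(H) + (-0.4)²·Var(V) + 2·(-0.4)·(-0.4)·Cov(H,V)
= 0.16·3.9 + 0.16·5.4 + 0.32·-2 = 0.848

0.8480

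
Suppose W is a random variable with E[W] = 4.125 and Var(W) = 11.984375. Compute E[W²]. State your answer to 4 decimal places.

E[W²] = Var(W) + (E[W])² = 11.984375 + (4.125)² = 29

29.0000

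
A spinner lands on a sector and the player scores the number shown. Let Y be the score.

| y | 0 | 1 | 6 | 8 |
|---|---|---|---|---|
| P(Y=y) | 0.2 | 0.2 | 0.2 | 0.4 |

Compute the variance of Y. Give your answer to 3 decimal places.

11.840

E[Y] = (0)(0.2) + (1)(0.2) + (6)(0.2) + (8)(0.4) = 4.6
E[Y²] = (0)²(0.2) + (1)²(0.2) + (6)²(0.2) + (8)²(0.4) = 33
Var(Y) = E[Y²] − (E[Y])² = 33 − (4.6)² = 11.84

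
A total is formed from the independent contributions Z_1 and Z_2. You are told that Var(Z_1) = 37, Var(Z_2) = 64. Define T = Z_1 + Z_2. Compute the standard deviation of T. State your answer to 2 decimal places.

10.05

By independence, Var(T) = (1)²Var(Z_1) + (1)²Var(Z_2)
= (1)²·37 + (1)²·64 = 101
σ(T) = √101 ≈ 10.05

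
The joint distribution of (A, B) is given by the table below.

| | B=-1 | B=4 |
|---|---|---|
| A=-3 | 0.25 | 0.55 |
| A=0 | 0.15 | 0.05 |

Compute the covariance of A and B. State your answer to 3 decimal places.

E[A] = -2.4,  E[B] = 2
E[AB] = -5.85
cov(A,B) = E[AB] − E[A]E[B] = -5.85 − (-2.4)(2) = -1.05

-1.050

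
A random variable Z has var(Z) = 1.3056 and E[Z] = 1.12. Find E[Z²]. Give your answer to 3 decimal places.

2.560

E[Z²] = var(Z) + (E[Z])² = 1.3056 + (1.12)² = 2.56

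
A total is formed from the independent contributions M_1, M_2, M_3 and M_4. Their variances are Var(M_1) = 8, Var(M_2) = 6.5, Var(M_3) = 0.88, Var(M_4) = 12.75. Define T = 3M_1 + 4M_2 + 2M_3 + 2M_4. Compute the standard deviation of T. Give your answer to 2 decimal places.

15.18

By independence, Var(T) = (3)²Var(M_1) + (4)²Var(M_2) + (2)²Var(M_3) + (2)²Var(M_4)
= (3)²·8 + (4)²·6.5 + (2)²·0.88 + (2)²·12.75 = 230.52
SD(T) = √230.52 ≈ 15.18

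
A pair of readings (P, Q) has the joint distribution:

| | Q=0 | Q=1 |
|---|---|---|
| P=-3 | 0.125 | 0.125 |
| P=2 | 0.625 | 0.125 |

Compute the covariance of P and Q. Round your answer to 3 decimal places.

E[P] = 0.75,  E[Q] = 0.25
E[PQ] = -0.125
Cov(P,Q) = E[PQ] − E[P]E[Q] = -0.125 − (0.75)(0.25) = -0.3125

-0.313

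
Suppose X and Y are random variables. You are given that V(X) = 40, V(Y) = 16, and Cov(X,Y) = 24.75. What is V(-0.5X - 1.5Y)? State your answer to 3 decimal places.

V(-0.5X - 1.5Y) = (-0.5)²·V(X) + (-1.5)²·V(Y) + 2·(-0.5)·(-1.5)·Cov(X,Y)
= 0.25·40 + 2.25·16 + 1.5·24.75 = 83.125

83.125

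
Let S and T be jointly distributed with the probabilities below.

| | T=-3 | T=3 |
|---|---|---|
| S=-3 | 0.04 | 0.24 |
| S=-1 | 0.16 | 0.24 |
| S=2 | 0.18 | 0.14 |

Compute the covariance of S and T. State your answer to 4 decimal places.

E[S] = -0.6,  E[T] = 0.72
E[ST] = -2.28
cov(S,T) = E[ST] − E[S]E[T] = -2.28 − (-0.6)(0.72) = -1.848

-1.8480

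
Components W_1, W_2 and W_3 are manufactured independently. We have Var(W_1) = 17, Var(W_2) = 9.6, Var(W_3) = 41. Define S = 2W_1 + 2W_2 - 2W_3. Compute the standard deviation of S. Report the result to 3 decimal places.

16.444

By independence, Var(S) = (2)²Var(W_1) + (2)²Var(W_2) + (-2)²Var(W_3)
= (2)²·17 + (2)²·9.6 + (-2)²·41 = 270.4
sd(S) = √270.4 ≈ 16.444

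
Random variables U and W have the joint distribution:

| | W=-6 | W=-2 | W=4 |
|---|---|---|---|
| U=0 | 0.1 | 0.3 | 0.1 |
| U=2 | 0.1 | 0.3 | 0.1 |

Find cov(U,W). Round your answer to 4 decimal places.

E[U] = 1,  E[W] = -1.6
E[UW] = -1.6
cov(U,W) = E[UW] − E[U]E[W] = -1.6 − (1)(-1.6) = 0

0.0000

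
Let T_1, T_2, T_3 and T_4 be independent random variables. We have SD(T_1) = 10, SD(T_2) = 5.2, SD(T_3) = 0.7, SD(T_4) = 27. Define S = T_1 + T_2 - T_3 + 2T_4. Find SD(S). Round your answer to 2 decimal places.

55.17

var(T_1) = 100, var(T_2) = 27.04, var(T_3) = 0.49, var(T_4) = 729
By independence, var(S) = (1)²var(T_1) + (1)²var(T_2) + (-1)²var(T_3) + (2)²var(T_4)
= (1)²·100 + (1)²·27.04 + (-1)²·0.49 + (2)²·729 = 3043.53
SD(S) = √3043.53 ≈ 55.17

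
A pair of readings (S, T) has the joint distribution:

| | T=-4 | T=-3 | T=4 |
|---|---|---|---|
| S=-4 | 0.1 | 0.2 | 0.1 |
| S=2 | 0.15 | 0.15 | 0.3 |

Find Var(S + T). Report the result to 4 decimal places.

E[S] = -0.4,  E[T] = -0.45,  E[ST] = 2.7
Var(S) = 8.8 − (-0.4)² = 8.64;  Var(T) = 13.55 − (-0.45)² = 13.3475
Cov(S,T) = 2.7 − (-0.4)(-0.45) = 2.52
Var(S + T) = (1)²·8.64 + (1)²·13.3475 + 2·(1)·(1)·2.52 = 27.0275

27.0275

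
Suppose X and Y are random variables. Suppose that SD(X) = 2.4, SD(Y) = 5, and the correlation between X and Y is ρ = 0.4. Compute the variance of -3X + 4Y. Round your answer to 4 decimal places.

var(X) = (2.4)² = 5.76;  var(Y) = (5)² = 25
cov(X,Y) = ρ·SD(X)·SD(Y) = 0.4·2.4·5 = 4.8
var(-3X + 4Y) = (-3)²·var(X) + (4)²·var(Y) + 2·(-3)·(4)·cov(X,Y)
= 9·5.76 + 16·25 + -24·4.8 = 336.64

336.6400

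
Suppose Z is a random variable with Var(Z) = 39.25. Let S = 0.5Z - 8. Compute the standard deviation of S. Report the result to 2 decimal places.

3.13

Var(0.5Z - 8) = (0.5)²·39.25 = 9.8125
SD(S) = √9.8125 ≈ 3.13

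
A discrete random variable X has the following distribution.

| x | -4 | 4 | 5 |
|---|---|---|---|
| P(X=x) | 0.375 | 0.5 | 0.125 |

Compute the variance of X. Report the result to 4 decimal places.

15.8594

E[X] = (-4)(0.375) + (4)(0.5) + (5)(0.125) = 1.125
E[X²] = (-4)²(0.375) + (4)²(0.5) + (5)²(0.125) = 17.125
Var(X) = E[X²] − (E[X])² = 17.125 − (1.125)² = 15.859375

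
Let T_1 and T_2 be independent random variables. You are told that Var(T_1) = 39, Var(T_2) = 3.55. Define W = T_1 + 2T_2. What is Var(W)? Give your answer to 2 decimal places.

53.20

By independence, Var(W) = (1)²Var(T_1) + (2)²Var(T_2)
= (1)²·39 + (2)²·3.55 = 53.2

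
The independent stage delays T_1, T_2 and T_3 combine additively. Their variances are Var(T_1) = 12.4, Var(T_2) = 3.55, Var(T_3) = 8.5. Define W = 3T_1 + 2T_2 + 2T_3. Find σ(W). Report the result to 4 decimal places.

12.6412

By independence, Var(W) = (3)²Var(T_1) + (2)²Var(T_2) + (2)²Var(T_3)
= (3)²·12.4 + (2)²·3.55 + (2)²·8.5 = 159.8
σ(W) = √159.8 ≈ 12.6412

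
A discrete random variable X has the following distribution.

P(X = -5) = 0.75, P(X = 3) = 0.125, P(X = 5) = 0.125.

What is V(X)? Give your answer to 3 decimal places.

15.438

E[X] = (-5)(0.75) + (3)(0.125) + (5)(0.125) = -2.75
E[X²] = (-5)²(0.75) + (3)²(0.125) + (5)²(0.125) = 23
V(X) = E[X²] − (E[X])² = 23 − (-2.75)² = 15.4375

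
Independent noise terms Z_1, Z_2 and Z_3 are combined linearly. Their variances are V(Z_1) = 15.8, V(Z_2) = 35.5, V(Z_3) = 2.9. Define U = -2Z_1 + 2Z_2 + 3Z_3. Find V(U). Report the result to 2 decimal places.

231.30

By independence, V(U) = (-2)²V(Z_1) + (2)²V(Z_2) + (3)²V(Z_3)
= (-2)²·15.8 + (2)²·35.5 + (3)²·2.9 = 231.3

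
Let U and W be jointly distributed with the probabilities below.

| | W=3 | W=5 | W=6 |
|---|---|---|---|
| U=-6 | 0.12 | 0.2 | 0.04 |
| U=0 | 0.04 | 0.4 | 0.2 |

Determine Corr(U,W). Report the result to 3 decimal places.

E[U] = -2.16,  E[W] = 4.92
E[UW] = -9.6
cov(U,W) = E[UW] − E[U]E[W] = -9.6 − (-2.16)(4.92) = 1.0272
var(U) = 8.2944,  var(W) = 0.8736
ρ = 1.0272 / √(8.2944·0.8736) ≈ 0.382

0.382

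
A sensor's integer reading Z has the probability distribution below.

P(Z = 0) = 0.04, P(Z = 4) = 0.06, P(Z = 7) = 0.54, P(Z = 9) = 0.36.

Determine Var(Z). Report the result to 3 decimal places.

3.872

E[Z] = (0)(0.04) + (4)(0.06) + (7)(0.54) + (9)(0.36) = 7.26
E[Z²] = (0)²(0.04) + (4)²(0.06) + (7)²(0.54) + (9)²(0.36) = 56.58
Var(Z) = E[Z²] − (E[Z])² = 56.58 − (7.26)² = 3.8724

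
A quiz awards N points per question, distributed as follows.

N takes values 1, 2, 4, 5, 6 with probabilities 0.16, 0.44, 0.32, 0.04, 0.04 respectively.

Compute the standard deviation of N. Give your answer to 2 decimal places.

1.36

E[N] = (1)(0.16) + (2)(0.44) + (4)(0.32) + (5)(0.04) + (6)(0.04) = 2.76
E[N²] = (1)²(0.16) + (2)²(0.44) + (4)²(0.32) + (5)²(0.04) + (6)²(0.04) = 9.48
Var(N) = E[N²] − (E[N])² = 9.48 − (2.76)² = 1.8624
SD(N) = √1.8624 ≈ 1.36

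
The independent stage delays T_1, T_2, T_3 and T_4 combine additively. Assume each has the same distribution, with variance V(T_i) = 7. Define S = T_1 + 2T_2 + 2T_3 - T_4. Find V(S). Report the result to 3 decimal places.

By independence, V(S) = (1)²V(T_1) + (2)²V(T_2) + (2)²V(T_3) + (-1)²V(T_4)
= (1)²·7 + (2)²·7 + (2)²·7 + (-1)²·7 = 70

70.000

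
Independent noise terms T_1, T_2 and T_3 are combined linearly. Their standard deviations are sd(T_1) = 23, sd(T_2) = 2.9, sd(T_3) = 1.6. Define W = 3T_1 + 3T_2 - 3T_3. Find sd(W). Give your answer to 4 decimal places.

Var(T_1) = 529, Var(T_2) = 8.41, Var(T_3) = 2.56
By independence, Var(W) = (3)²Var(T_1) + (3)²Var(T_2) + (-3)²Var(T_3)
= (3)²·529 + (3)²·8.41 + (-3)²·2.56 = 4859.73
sd(W) = √4859.73 ≈ 69.7118

69.7118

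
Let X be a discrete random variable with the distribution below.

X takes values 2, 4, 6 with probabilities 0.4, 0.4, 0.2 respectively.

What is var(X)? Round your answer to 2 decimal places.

2.24

E[X] = (2)(0.4) + (4)(0.4) + (6)(0.2) = 3.6
E[X²] = (2)²(0.4) + (4)²(0.4) + (6)²(0.2) = 15.2
var(X) = E[X²] − (E[X])² = 15.2 − (3.6)² = 2.24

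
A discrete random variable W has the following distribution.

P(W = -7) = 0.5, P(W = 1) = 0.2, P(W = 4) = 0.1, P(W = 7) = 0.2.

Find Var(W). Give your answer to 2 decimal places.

33.85

E[W] = (-7)(0.5) + (1)(0.2) + (4)(0.1) + (7)(0.2) = -1.5
E[W²] = (-7)²(0.5) + (1)²(0.2) + (4)²(0.1) + (7)²(0.2) = 36.1
Var(W) = E[W²] − (E[W])² = 36.1 − (-1.5)² = 33.85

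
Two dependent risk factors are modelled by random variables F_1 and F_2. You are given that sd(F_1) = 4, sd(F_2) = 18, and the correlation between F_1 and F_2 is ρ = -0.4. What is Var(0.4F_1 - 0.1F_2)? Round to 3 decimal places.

8.104

Var(F_1) = (4)² = 16;  Var(F_2) = (18)² = 324
Cov(F_1,F_2) = ρ·sd(F_1)·sd(F_2) = -0.4·4·18 = -28.8
Var(0.4F_1 - 0.1F_2) = (0.4)²·Var(F_1) + (-0.1)²·Var(F_2) + 2·(0.4)·(-0.1)·Cov(F_1,F_2)
= 0.16·16 + 0.01·324 + -0.08·-28.8 = 8.104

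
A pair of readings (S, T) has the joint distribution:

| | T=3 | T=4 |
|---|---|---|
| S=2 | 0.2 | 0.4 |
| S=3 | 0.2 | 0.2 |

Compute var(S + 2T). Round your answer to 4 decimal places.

1.0400

E[S] = 2.4,  E[T] = 3.6,  E[ST] = 8.6
var(S) = 6 − (2.4)² = 0.24;  var(T) = 13.2 − (3.6)² = 0.24
Cov(S,T) = 8.6 − (2.4)(3.6) = -0.04
var(S + 2T) = (1)²·0.24 + (2)²·0.24 + 2·(1)·(2)·-0.04 = 1.04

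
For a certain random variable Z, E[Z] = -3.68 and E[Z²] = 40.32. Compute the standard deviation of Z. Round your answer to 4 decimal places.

5.1747

V(Z) = 40.32 − (-3.68)² = 26.7776
SD(Z) = √26.7776 ≈ 5.1747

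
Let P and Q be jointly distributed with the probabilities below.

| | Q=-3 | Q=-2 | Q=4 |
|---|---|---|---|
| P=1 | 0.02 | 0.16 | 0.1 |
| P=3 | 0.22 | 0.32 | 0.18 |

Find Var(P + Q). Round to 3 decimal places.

E[P] = 2.44,  E[Q] = -0.56,  E[PQ] = -1.72
Var(P) = 6.76 − (2.44)² = 0.8064;  Var(Q) = 8.56 − (-0.56)² = 8.2464
Cov(P,Q) = -1.72 − (2.44)(-0.56) = -0.3536
Var(P + Q) = (1)²·0.8064 + (1)²·8.2464 + 2·(1)·(1)·-0.3536 = 8.3456

8.346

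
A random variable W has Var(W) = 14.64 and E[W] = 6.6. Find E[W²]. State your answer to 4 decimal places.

E[W²] = Var(W) + (E[W])² = 14.64 + (6.6)² = 58.2

58.2000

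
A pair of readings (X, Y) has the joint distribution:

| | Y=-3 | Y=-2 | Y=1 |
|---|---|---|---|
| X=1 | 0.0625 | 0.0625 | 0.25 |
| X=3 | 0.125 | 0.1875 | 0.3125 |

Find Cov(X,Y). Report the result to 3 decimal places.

E[X] = 2.25,  E[Y] = -0.5
E[XY] = -1.375
Cov(X,Y) = E[XY] − E[X]E[Y] = -1.375 − (2.25)(-0.5) = -0.25

-0.250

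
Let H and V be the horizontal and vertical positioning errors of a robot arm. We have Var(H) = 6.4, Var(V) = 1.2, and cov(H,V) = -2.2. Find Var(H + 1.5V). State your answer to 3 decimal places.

Var(H + 1.5V) = (1)²·Var(H) + (1.5)²·Var(V) + 2·(1)·(1.5)·cov(H,V)
= 1·6.4 + 2.25·1.2 + 3·-2.2 = 2.5

2.500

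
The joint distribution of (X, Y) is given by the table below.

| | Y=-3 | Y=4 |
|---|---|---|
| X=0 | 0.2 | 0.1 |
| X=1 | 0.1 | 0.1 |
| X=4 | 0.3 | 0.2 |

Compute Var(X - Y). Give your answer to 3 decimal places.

E[X] = 2.2,  E[Y] = -0.2,  E[XY] = -0.3
Var(X) = 8.2 − (2.2)² = 3.36;  Var(Y) = 11.8 − (-0.2)² = 11.76
Cov(X,Y) = -0.3 − (2.2)(-0.2) = 0.14
Var(X - Y) = (1)²·3.36 + (-1)²·11.76 + 2·(1)·(-1)·0.14 = 14.84

14.840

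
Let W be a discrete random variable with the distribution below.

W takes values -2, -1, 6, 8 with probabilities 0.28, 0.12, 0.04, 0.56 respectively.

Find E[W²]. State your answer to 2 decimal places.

38.52

E[W²] = (-2)²(0.28) + (-1)²(0.12) + (6)²(0.04) + (8)²(0.56) = 38.52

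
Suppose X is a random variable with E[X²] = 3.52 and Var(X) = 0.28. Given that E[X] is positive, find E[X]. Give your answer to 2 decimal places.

(E[X])² = E[X²] − Var(X) = 3.52 − 0.28 = 3.24
E[X] = √3.24 = 1.8

1.80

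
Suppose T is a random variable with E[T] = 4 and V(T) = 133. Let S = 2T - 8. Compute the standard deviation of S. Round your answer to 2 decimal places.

V(2T - 8) = (2)²·133 = 532
SD(S) = √532 ≈ 23.07

23.07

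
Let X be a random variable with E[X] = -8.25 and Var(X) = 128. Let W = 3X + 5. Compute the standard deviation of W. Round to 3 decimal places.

Var(3X + 5) = (3)²·128 = 1152
sd(W) = √1152 ≈ 33.941

33.941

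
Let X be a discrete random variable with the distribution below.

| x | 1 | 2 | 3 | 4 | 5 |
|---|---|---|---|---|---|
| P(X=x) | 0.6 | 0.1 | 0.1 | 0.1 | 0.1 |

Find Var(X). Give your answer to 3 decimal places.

2.000

E[X] = (1)(0.6) + (2)(0.1) + (3)(0.1) + (4)(0.1) + (5)(0.1) = 2
E[X²] = (1)²(0.6) + (2)²(0.1) + (3)²(0.1) + (4)²(0.1) + (5)²(0.1) = 6
Var(X) = E[X²] − (E[X])² = 6 − (2)² = 2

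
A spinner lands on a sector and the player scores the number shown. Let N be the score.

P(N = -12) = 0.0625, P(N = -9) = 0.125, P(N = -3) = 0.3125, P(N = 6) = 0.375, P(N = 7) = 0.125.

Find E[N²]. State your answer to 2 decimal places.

E[N²] = (-12)²(0.0625) + (-9)²(0.125) + (-3)²(0.3125) + (6)²(0.375) + (7)²(0.125) = 41.5625

41.56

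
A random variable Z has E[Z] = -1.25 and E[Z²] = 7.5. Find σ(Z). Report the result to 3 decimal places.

V(Z) = 7.5 − (-1.25)² = 5.9375
σ(Z) = √5.9375 ≈ 2.437

2.437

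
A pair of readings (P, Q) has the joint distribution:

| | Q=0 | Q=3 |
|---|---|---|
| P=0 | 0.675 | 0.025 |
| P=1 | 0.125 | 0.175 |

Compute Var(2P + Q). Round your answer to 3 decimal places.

E[P] = 0.3,  E[Q] = 0.6,  E[PQ] = 0.525
Var(P) = 0.3 − (0.3)² = 0.21;  Var(Q) = 1.8 − (0.6)² = 1.44
cov(P,Q) = 0.525 − (0.3)(0.6) = 0.345
Var(2P + Q) = (2)²·0.21 + (1)²·1.44 + 2·(2)·(1)·0.345 = 3.66

3.660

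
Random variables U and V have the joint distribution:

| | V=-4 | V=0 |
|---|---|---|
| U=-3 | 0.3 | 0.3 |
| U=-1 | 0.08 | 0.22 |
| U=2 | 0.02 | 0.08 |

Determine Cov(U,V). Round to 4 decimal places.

0.7200

E[U] = -1.9,  E[V] = -1.6
E[UV] = 3.76
Cov(U,V) = E[UV] − E[U]E[V] = 3.76 − (-1.9)(-1.6) = 0.72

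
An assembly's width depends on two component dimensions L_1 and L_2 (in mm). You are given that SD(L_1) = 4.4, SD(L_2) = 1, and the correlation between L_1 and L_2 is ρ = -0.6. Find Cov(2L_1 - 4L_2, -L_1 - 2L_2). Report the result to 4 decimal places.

-30.7200

var(L_1) = (4.4)² = 19.36;  var(L_2) = (1)² = 1
Cov(L_1,L_2) = ρ·SD(L_1)·SD(L_2) = -0.6·4.4·1 = -2.64
Cov(2L_1 - 4L_2, -L_1 - 2L_2) = (2)(-1)var(L_1) + (-4)(-2)var(L_2) + [(2)(-2) + (-4)(-1)]Cov(L_1,L_2)
= -2·19.36 + 8·1 + 0·-2.64 = -30.72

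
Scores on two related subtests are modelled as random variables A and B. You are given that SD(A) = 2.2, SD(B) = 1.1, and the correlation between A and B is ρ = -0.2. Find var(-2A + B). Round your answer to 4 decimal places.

var(A) = (2.2)² = 4.84;  var(B) = (1.1)² = 1.21
cov(A,B) = ρ·SD(A)·SD(B) = -0.2·2.2·1.1 = -0.484
var(-2A + B) = (-2)²·var(A) + (1)²·var(B) + 2·(-2)·(1)·cov(A,B)
= 4·4.84 + 1·1.21 + -4·-0.484 = 22.506

22.5060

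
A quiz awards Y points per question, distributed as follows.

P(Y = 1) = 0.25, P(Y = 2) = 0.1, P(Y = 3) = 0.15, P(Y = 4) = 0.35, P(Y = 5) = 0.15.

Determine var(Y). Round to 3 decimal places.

E[Y] = (1)(0.25) + (2)(0.1) + (3)(0.15) + (4)(0.35) + (5)(0.15) = 3.05
E[Y²] = (1)²(0.25) + (2)²(0.1) + (3)²(0.15) + (4)²(0.35) + (5)²(0.15) = 11.35
var(Y) = E[Y²] − (E[Y])² = 11.35 − (3.05)² = 2.0475

2.048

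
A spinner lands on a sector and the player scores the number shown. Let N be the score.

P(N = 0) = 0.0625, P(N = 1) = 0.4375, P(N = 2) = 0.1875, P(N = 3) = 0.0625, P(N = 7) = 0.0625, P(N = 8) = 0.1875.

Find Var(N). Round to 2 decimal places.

E[N] = (0)(0.0625) + (1)(0.4375) + (2)(0.1875) + (3)(0.0625) + (7)(0.0625) + (8)(0.1875) = 2.9375
E[N²] = (0)²(0.0625) + (1)²(0.4375) + (2)²(0.1875) + (3)²(0.0625) + (7)²(0.0625) + (8)²(0.1875) = 16.8125
Var(N) = E[N²] − (E[N])² = 16.8125 − (2.9375)² = 8.18359375

8.18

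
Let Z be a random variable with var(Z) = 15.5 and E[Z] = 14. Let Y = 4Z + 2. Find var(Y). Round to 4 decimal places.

248.0000

var(4Z + 2) = (4)²·var(Z) = 16·15.5 = 248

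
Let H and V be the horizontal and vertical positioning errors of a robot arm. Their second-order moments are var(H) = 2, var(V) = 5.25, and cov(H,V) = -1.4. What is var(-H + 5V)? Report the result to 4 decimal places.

var(-H + 5V) = (-1)²·var(H) + (5)²·var(V) + 2·(-1)·(5)·cov(H,V)
= 1·2 + 25·5.25 + -10·-1.4 = 147.25

147.2500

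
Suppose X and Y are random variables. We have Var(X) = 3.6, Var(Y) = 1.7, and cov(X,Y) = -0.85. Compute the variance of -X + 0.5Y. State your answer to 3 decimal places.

Var(-X + 0.5Y) = (-1)²·Var(X) + (0.5)²·Var(Y) + 2·(-1)·(0.5)·cov(X,Y)
= 1·3.6 + 0.25·1.7 + -1·-0.85 = 4.875

4.875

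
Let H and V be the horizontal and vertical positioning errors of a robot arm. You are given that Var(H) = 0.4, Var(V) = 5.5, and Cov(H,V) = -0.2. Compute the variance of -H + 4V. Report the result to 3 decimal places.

90.000

Var(-H + 4V) = (-1)²·Var(H) + (4)²·Var(V) + 2·(-1)·(4)·Cov(H,V)
= 1·0.4 + 16·5.5 + -8·-0.2 = 90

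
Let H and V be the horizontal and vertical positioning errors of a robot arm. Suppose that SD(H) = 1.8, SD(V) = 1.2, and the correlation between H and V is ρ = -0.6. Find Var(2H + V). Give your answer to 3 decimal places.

9.216

Var(H) = (1.8)² = 3.24;  Var(V) = (1.2)² = 1.44
Cov(H,V) = ρ·SD(H)·SD(V) = -0.6·1.8·1.2 = -1.296
Var(2H + V) = (2)²·Var(H) + (1)²·Var(V) + 2·(2)·(1)·Cov(H,V)
= 4·3.24 + 1·1.44 + 4·-1.296 = 9.216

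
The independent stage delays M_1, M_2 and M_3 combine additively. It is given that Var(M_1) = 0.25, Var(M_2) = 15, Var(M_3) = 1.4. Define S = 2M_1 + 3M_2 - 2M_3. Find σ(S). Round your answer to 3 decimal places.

11.900

By independence, Var(S) = (2)²Var(M_1) + (3)²Var(M_2) + (-2)²Var(M_3)
= (2)²·0.25 + (3)²·15 + (-2)²·1.4 = 141.6
σ(S) = √141.6 ≈ 11.900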